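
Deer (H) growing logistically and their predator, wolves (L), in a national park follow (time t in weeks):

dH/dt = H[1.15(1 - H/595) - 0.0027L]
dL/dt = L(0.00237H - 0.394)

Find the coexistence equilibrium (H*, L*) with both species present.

From dL/dt = 0 with L > 0: 0.00237H* = 0.394, so H* = 166.
Substitute into dH/dt = 0: 1.15(1 - 166/595) = 0.0027L*.
The bracket is 0.721, giving L* = 0.829/0.0027 = 307.

H* ≈ 166, L* ≈ 307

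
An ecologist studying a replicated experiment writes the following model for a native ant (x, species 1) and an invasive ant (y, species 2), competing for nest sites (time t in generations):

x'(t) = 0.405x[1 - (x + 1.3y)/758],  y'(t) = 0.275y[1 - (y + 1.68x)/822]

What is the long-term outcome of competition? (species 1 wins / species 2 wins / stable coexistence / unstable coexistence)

unstable coexistence (outcome depends on initial conditions)

Compare the nullcline intercepts: K1/α12 = 758/1.3 = 583 < K2 = 822; K2/α21 = 822/1.68 = 489 < K1 = 758.
Since both are reversed, neither can invade when rare; the interior point is a saddle.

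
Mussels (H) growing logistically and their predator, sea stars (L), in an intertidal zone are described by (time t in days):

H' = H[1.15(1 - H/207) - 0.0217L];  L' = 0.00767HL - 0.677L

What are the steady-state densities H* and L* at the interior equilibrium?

From dL/dt = 0 with L > 0: 0.00767H* = 0.677, so H* = 88.3.
Substitute into dH/dt = 0: 1.15(1 - 88.3/207) = 0.0217L*.
The bracket is 0.574, giving L* = 0.66/0.0217 = 30.4.

H* ≈ 88.3, L* ≈ 30.4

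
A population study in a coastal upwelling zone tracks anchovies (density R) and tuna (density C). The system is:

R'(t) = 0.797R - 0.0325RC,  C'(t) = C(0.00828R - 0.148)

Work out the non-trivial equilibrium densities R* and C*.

Set dC/dt = 0 with C > 0: 0.00828R - 0.148 = 0, so R* = 0.148/0.00828 = 17.9.
Set dR/dt = 0 with R > 0: 0.797 - 0.0325C = 0, so C* = 0.797/0.0325 = 24.5.

R* ≈ 17.9, C* ≈ 24.5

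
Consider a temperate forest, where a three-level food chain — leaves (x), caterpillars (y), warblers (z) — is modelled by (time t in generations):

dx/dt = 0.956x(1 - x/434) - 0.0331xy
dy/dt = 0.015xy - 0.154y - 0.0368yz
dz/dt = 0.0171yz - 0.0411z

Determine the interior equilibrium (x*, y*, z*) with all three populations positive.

x* ≈ 398, y* ≈ 2.4, z* ≈ 158

From dz/dt = 0: 0.0171y* = 0.0411, so y* = 2.4.
From dx/dt = 0: 0.956(1 - x*/434) = 0.0331·2.4, giving x* = 434·(1 - 0.0832) = 398.
From dy/dt = 0: 0.015·398 - 0.154 = 0.0368z*, so z* = 5.81/0.0368 = 158.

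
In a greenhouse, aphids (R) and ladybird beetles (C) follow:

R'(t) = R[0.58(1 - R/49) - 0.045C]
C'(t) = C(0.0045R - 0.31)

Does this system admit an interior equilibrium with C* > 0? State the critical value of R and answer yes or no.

The predator equation gives dC/dt > 0 only when R > 0.31/0.0045 = 68.9.
Without the predator, R → K = 49. Since 49 < 68.9, the predator cannot invade.

Threshold R = 68.9; K < 68.9, so no, the predator goes extinct.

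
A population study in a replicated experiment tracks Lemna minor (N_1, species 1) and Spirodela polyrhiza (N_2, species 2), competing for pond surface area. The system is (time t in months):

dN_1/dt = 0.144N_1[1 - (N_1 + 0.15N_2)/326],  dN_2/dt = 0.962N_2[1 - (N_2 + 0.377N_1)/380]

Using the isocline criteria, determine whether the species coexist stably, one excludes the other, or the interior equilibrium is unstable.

Compare the nullcline intercepts: K1/α12 = 326/0.15 = 2170 > K2 = 380; K2/α21 = 380/0.377 = 1010 > K1 = 326.
Since both inequalities hold, each species can invade when rare, so the interior equilibrium is stable.

stable coexistence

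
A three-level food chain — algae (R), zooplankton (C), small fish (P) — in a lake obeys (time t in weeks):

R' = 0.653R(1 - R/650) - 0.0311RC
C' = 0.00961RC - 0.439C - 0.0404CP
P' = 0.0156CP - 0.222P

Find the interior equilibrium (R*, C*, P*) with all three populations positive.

From dP/dt = 0: 0.0156C* = 0.222, so C* = 14.2.
From dR/dt = 0: 0.653(1 - R*/650) = 0.0311·14.2, giving R* = 650·(1 - 0.678) = 209.
From dC/dt = 0: 0.00961·209 - 0.439 = 0.0404P*, so P* = 1.57/0.0404 = 39.

R* ≈ 209, C* ≈ 14.2, P* ≈ 39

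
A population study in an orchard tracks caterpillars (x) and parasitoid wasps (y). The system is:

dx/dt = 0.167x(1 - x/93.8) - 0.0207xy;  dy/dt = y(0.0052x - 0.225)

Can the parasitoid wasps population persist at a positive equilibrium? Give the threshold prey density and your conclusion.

The predator equation gives dy/dt > 0 only when x > 0.225/0.0052 = 43.3.
Without the predator, x → K = 93.8. Since 93.8 > 43.3, the predator can invade and persist.

Threshold x = 43.3; K > 43.3, so yes, the predator persists.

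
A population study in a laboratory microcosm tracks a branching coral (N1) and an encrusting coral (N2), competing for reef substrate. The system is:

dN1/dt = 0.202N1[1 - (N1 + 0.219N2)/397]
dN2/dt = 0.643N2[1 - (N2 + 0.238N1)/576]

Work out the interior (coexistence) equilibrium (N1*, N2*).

N1* ≈ 286, N2* ≈ 508

Setting both brackets to zero gives the nullclines N1 + 0.219N2 = 397 and 0.238N1 + N2 = 576.
Substituting N2 = 576 - 0.238N1 into the first: N1(1 - 0.219·0.238) = 397 - 0.219·576.
So N1* = 271/0.948 = 286, and then N2* = 576 - 0.238·286 = 508.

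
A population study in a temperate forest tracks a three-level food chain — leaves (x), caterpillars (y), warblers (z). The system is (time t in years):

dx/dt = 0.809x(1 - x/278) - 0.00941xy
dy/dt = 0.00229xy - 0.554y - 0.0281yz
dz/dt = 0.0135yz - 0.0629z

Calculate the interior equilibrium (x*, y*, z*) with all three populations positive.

From dz/dt = 0: 0.0135y* = 0.0629, so y* = 4.66.
From dx/dt = 0: 0.809(1 - x*/278) = 0.00941·4.66, giving x* = 278·(1 - 0.0542) = 263.
From dy/dt = 0: 0.00229·263 - 0.554 = 0.0281z*, so z* = 0.0481/0.0281 = 1.71.

x* ≈ 263, y* ≈ 4.66, z* ≈ 1.71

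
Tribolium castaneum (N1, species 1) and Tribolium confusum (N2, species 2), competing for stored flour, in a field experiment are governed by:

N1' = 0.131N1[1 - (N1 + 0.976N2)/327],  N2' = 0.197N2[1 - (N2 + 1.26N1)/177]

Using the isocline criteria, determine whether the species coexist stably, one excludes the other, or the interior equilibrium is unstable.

Compare the nullcline intercepts: K1/α12 = 327/0.976 = 335 > K2 = 177; K2/α21 = 177/1.26 = 140 < K1 = 327.
Since the inequalities point opposite ways, species 1 can invade but species 2 cannot.

species 1 excludes species 2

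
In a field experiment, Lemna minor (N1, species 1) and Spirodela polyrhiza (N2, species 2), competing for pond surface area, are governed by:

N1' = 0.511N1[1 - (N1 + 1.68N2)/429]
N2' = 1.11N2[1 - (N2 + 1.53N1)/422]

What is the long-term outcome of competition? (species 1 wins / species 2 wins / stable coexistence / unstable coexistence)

Compare the nullcline intercepts: K1/α12 = 429/1.68 = 255 < K2 = 422; K2/α21 = 422/1.53 = 276 < K1 = 429.
Since both are reversed, neither can invade when rare; the interior point is a saddle.

unstable coexistence (outcome depends on initial conditions)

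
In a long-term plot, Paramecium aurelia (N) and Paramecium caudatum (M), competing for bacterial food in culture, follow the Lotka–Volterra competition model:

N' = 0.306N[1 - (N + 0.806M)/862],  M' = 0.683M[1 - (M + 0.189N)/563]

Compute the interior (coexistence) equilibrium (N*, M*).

N* ≈ 482, M* ≈ 472

Setting both brackets to zero gives the nullclines N + 0.806M = 862 and 0.189N + M = 563.
Substituting M = 563 - 0.189N into the first: N(1 - 0.806·0.189) = 862 - 0.806·563.
So N* = 408/0.848 = 482, and then M* = 563 - 0.189·482 = 472.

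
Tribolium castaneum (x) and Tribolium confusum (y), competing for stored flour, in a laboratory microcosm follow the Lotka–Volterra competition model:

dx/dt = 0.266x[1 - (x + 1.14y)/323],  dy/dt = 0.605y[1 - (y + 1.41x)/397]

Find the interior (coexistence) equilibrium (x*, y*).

Setting both brackets to zero gives the nullclines x + 1.14y = 323 and 1.41x + y = 397.
Substituting y = 397 - 1.41x into the first: x(1 - 1.14·1.41) = 323 - 1.14·397.
So x* = -130/-0.607 = 213, and then y* = 397 - 1.41·213 = 96.2.

x* ≈ 213, y* ≈ 96.2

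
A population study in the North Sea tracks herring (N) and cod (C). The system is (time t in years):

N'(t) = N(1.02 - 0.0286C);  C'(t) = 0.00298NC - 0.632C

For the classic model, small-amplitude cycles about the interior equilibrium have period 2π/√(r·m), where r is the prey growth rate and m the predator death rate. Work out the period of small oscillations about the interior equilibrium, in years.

Here r = 1.02 and m = 0.632, so r·m = 0.645.
ω = √0.645 = 0.803 per year, hence T = 2π/ω ≈ 7.83 years.

T ≈ 7.83 years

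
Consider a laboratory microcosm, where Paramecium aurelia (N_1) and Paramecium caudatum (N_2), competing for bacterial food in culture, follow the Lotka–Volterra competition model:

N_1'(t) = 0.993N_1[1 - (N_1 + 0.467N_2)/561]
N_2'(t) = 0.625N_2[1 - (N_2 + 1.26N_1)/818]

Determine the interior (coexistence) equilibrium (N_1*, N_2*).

Setting both brackets to zero gives the nullclines N_1 + 0.467N_2 = 561 and 1.26N_1 + N_2 = 818.
Substituting N_2 = 818 - 1.26N_1 into the first: N_1(1 - 0.467·1.26) = 561 - 0.467·818.
So N_1* = 179/0.412 = 435, and then N_2* = 818 - 1.26·435 = 270.

N_1* ≈ 435, N_2* ≈ 270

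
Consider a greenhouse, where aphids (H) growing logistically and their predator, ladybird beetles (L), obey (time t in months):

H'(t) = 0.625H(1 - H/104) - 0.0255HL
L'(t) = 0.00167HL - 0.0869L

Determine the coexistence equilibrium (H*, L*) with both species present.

From dL/dt = 0 with L > 0: 0.00167H* = 0.0869, so H* = 52.
Substitute into dH/dt = 0: 0.625(1 - 52/104) = 0.0255L*.
The bracket is 0.5, giving L* = 0.312/0.0255 = 12.2.

H* ≈ 52, L* ≈ 12.2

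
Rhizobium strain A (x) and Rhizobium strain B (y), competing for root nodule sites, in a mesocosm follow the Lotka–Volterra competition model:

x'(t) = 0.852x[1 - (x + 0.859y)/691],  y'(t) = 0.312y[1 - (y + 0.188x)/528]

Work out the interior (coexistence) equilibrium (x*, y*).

x* ≈ 283, y* ≈ 475

Setting both brackets to zero gives the nullclines x + 0.859y = 691 and 0.188x + y = 528.
Substituting y = 528 - 0.188x into the first: x(1 - 0.859·0.188) = 691 - 0.859·528.
So x* = 237/0.839 = 283, and then y* = 528 - 0.188·283 = 475.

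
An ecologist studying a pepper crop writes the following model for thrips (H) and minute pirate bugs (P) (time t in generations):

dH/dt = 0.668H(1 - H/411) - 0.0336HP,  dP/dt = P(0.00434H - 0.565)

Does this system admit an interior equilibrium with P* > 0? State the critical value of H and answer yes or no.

Threshold H = 130; K > 130, so yes, the predator persists.

The predator equation gives dP/dt > 0 only when H > 0.565/0.00434 = 130.
Without the predator, H → K = 411. Since 411 > 130, the predator can invade and persist.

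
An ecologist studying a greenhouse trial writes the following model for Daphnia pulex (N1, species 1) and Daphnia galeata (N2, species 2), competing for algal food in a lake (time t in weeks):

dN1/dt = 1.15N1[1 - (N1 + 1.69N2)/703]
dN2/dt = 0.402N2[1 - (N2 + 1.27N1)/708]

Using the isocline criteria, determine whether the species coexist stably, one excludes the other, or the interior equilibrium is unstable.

Compare the nullcline intercepts: K1/α12 = 703/1.69 = 416 < K2 = 708; K2/α21 = 708/1.27 = 557 < K1 = 703.
Since both are reversed, neither can invade when rare; the interior point is a saddle.

unstable coexistence (outcome depends on initial conditions)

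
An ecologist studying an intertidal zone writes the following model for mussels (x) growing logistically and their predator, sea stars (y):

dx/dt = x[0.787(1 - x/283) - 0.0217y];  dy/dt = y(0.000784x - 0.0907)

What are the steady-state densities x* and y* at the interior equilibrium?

From dy/dt = 0 with y > 0: 0.000784x* = 0.0907, so x* = 116.
Substitute into dx/dt = 0: 0.787(1 - 116/283) = 0.0217y*.
The bracket is 0.591, giving y* = 0.465/0.0217 = 21.4.

x* ≈ 116, y* ≈ 21.4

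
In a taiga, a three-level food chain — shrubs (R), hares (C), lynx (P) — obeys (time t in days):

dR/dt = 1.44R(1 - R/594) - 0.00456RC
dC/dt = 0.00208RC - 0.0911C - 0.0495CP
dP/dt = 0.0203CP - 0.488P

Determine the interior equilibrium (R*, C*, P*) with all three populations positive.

From dP/dt = 0: 0.0203C* = 0.488, so C* = 24.
From dR/dt = 0: 1.44(1 - R*/594) = 0.00456·24, giving R* = 594·(1 - 0.0761) = 549.
From dC/dt = 0: 0.00208·549 - 0.0911 = 0.0495P*, so P* = 1.05/0.0495 = 21.2.

R* ≈ 549, C* ≈ 24, P* ≈ 21.2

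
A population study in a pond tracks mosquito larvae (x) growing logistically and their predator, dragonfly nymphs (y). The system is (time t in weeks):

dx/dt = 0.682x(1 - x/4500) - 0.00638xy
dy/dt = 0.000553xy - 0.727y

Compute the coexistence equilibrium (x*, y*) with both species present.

From dy/dt = 0 with y > 0: 0.000553x* = 0.727, so x* = 1310.
Substitute into dx/dt = 0: 0.682(1 - 1310/4500) = 0.00638y*.
The bracket is 0.708, giving y* = 0.483/0.00638 = 75.7.

x* ≈ 1310, y* ≈ 75.7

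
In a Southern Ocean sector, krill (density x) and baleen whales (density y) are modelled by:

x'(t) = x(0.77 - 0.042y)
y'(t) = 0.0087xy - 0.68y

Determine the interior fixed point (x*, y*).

Set dy/dt = 0 with y > 0: 0.0087x - 0.68 = 0, so x* = 0.68/0.0087 = 78.2.
Set dx/dt = 0 with x > 0: 0.77 - 0.042y = 0, so y* = 0.77/0.042 = 18.3.

x* ≈ 78.2, y* ≈ 18.3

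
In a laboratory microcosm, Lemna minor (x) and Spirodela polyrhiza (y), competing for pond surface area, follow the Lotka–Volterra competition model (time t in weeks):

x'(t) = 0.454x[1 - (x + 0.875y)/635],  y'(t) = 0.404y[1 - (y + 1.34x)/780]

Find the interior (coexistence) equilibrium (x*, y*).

Setting both brackets to zero gives the nullclines x + 0.875y = 635 and 1.34x + y = 780.
Substituting y = 780 - 1.34x into the first: x(1 - 0.875·1.34) = 635 - 0.875·780.
So x* = -47.5/-0.173 = 275, and then y* = 780 - 1.34·275 = 411.

x* ≈ 275, y* ≈ 411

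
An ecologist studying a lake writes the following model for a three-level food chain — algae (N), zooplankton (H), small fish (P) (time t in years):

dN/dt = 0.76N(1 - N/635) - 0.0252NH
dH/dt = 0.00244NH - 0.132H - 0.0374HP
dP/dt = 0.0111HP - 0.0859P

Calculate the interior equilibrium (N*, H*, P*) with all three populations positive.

From dP/dt = 0: 0.0111H* = 0.0859, so H* = 7.74.
From dN/dt = 0: 0.76(1 - N*/635) = 0.0252·7.74, giving N* = 635·(1 - 0.257) = 472.
From dH/dt = 0: 0.00244·472 - 0.132 = 0.0374P*, so P* = 1.02/0.0374 = 27.3.

N* ≈ 472, H* ≈ 7.74, P* ≈ 27.3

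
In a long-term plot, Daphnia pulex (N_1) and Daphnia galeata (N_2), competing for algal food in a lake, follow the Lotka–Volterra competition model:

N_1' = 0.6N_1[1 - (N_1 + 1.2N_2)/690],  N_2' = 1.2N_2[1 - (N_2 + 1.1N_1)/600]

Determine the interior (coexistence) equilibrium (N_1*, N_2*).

N_1* ≈ 93.7, N_2* ≈ 497

Setting both brackets to zero gives the nullclines N_1 + 1.2N_2 = 690 and 1.1N_1 + N_2 = 600.
Substituting N_2 = 600 - 1.1N_1 into the first: N_1(1 - 1.2·1.1) = 690 - 1.2·600.
So N_1* = -30/-0.32 = 93.7, and then N_2* = 600 - 1.1·93.7 = 497.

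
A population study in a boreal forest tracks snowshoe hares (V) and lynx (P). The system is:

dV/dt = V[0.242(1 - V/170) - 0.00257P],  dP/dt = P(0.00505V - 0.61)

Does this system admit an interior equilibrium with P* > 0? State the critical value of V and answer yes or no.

Threshold V = 121; K > 121, so yes, the predator persists.

The predator equation gives dP/dt > 0 only when V > 0.61/0.00505 = 121.
Without the predator, V → K = 170. Since 170 > 121, the predator can invade and persist.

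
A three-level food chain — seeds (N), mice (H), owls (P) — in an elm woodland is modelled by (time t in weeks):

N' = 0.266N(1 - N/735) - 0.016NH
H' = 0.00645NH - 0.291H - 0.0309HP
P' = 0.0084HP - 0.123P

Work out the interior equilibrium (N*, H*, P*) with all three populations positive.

N* ≈ 87.6, H* ≈ 14.6, P* ≈ 8.87

From dP/dt = 0: 0.0084H* = 0.123, so H* = 14.6.
From dN/dt = 0: 0.266(1 - N*/735) = 0.016·14.6, giving N* = 735·(1 - 0.881) = 87.6.
From dH/dt = 0: 0.00645·87.6 - 0.291 = 0.0309P*, so P* = 0.274/0.0309 = 8.87.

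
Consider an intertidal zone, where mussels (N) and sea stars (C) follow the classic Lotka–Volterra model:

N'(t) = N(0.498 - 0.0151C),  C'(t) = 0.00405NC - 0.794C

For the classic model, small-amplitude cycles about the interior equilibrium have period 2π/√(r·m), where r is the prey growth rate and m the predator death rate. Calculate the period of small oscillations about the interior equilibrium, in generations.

T ≈ 9.99 generations

Here r = 0.498 and m = 0.794, so r·m = 0.395.
ω = √0.395 = 0.629 per generation, hence T = 2π/ω ≈ 9.99 generations.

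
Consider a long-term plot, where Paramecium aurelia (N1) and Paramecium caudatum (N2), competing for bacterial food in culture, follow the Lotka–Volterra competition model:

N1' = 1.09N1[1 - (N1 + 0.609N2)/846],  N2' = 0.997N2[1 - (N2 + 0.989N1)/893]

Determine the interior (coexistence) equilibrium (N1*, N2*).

Setting both brackets to zero gives the nullclines N1 + 0.609N2 = 846 and 0.989N1 + N2 = 893.
Substituting N2 = 893 - 0.989N1 into the first: N1(1 - 0.609·0.989) = 846 - 0.609·893.
So N1* = 302/0.398 = 760, and then N2* = 893 - 0.989·760 = 142.

N1* ≈ 760, N2* ≈ 142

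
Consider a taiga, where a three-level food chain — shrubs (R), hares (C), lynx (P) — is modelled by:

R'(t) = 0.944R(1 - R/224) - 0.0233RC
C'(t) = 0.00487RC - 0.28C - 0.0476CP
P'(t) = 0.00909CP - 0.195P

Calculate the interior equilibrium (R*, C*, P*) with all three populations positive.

R* ≈ 105, C* ≈ 21.5, P* ≈ 4.9

From dP/dt = 0: 0.00909C* = 0.195, so C* = 21.5.
From dR/dt = 0: 0.944(1 - R*/224) = 0.0233·21.5, giving R* = 224·(1 - 0.529) = 105.
From dC/dt = 0: 0.00487·105 - 0.28 = 0.0476P*, so P* = 0.233/0.0476 = 4.9.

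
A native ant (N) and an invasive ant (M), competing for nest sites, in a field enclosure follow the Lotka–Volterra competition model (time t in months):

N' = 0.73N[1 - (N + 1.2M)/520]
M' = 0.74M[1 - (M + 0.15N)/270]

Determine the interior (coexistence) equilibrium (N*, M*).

N* ≈ 239, M* ≈ 234

Setting both brackets to zero gives the nullclines N + 1.2M = 520 and 0.15N + M = 270.
Substituting M = 270 - 0.15N into the first: N(1 - 1.2·0.15) = 520 - 1.2·270.
So N* = 196/0.82 = 239, and then M* = 270 - 0.15·239 = 234.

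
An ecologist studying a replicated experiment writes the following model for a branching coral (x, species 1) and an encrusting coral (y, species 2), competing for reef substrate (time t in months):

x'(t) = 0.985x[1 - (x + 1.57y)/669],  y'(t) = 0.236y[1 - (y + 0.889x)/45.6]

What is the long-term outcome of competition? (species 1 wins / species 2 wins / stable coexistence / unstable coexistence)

species 1 excludes species 2

Compare the nullcline intercepts: K1/α12 = 669/1.57 = 426 > K2 = 45.6; K2/α21 = 45.6/0.889 = 51.3 < K1 = 669.
Since the inequalities point opposite ways, species 1 can invade but species 2 cannot.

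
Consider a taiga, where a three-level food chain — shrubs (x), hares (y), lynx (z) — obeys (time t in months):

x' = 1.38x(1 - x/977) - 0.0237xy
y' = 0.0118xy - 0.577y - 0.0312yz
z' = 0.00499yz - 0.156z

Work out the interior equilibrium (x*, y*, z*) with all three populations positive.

From dz/dt = 0: 0.00499y* = 0.156, so y* = 31.3.
From dx/dt = 0: 1.38(1 - x*/977) = 0.0237·31.3, giving x* = 977·(1 - 0.537) = 452.
From dy/dt = 0: 0.0118·452 - 0.577 = 0.0312z*, so z* = 4.76/0.0312 = 153.

x* ≈ 452, y* ≈ 31.3, z* ≈ 153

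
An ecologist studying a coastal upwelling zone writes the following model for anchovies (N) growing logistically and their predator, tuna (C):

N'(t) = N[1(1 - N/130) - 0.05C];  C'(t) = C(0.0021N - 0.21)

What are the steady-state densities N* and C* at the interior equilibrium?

From dC/dt = 0 with C > 0: 0.0021N* = 0.21, so N* = 100.
Substitute into dN/dt = 0: 1(1 - 100/130) = 0.05C*.
The bracket is 0.231, giving C* = 0.231/0.05 = 4.62.

N* ≈ 100, C* ≈ 4.62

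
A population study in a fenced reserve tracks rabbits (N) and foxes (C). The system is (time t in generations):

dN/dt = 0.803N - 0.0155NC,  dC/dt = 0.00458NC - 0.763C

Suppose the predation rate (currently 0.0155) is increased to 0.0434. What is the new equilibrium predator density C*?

At the interior fixed point, setting dN/dt = 0 with N > 0 fixes C* = (prey growth rate)/(NC coefficient) — independent of the other coefficients.
With the change, C* = 0.803/0.0434 = 18.5; it falls from 51.8.

C* ≈ 18.5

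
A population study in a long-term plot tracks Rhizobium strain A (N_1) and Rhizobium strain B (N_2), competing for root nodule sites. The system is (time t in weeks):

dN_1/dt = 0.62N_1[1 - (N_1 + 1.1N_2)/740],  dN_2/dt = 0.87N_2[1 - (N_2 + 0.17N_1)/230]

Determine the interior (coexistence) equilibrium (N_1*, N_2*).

Setting both brackets to zero gives the nullclines N_1 + 1.1N_2 = 740 and 0.17N_1 + N_2 = 230.
Substituting N_2 = 230 - 0.17N_1 into the first: N_1(1 - 1.1·0.17) = 740 - 1.1·230.
So N_1* = 487/0.813 = 599, and then N_2* = 230 - 0.17·599 = 128.

N_1* ≈ 599, N_2* ≈ 128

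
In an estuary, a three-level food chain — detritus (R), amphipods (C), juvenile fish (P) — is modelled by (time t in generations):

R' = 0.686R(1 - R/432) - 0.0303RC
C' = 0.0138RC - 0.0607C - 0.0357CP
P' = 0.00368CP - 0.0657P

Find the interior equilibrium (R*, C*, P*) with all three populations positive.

R* ≈ 91.3, C* ≈ 17.9, P* ≈ 33.6

From dP/dt = 0: 0.00368C* = 0.0657, so C* = 17.9.
From dR/dt = 0: 0.686(1 - R*/432) = 0.0303·17.9, giving R* = 432·(1 - 0.789) = 91.3.
From dC/dt = 0: 0.0138·91.3 - 0.0607 = 0.0357P*, so P* = 1.2/0.0357 = 33.6.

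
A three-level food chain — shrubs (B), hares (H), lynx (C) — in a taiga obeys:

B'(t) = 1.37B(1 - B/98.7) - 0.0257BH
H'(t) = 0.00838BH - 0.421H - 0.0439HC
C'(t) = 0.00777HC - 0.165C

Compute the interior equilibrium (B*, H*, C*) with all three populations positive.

From dC/dt = 0: 0.00777H* = 0.165, so H* = 21.2.
From dB/dt = 0: 1.37(1 - B*/98.7) = 0.0257·21.2, giving B* = 98.7·(1 - 0.398) = 59.4.
From dH/dt = 0: 0.00838·59.4 - 0.421 = 0.0439C*, so C* = 0.0766/0.0439 = 1.75.

B* ≈ 59.4, H* ≈ 21.2, C* ≈ 1.75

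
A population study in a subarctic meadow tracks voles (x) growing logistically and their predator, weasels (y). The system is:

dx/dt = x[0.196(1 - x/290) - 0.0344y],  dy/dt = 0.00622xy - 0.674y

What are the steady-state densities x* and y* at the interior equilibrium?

From dy/dt = 0 with y > 0: 0.00622x* = 0.674, so x* = 108.
Substitute into dx/dt = 0: 0.196(1 - 108/290) = 0.0344y*.
The bracket is 0.626, giving y* = 0.123/0.0344 = 3.57.

x* ≈ 108, y* ≈ 3.57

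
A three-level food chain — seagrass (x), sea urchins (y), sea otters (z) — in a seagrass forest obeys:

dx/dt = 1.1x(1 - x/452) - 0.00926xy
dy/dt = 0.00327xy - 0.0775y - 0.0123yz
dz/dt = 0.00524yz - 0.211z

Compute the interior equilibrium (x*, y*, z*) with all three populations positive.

From dz/dt = 0: 0.00524y* = 0.211, so y* = 40.3.
From dx/dt = 0: 1.1(1 - x*/452) = 0.00926·40.3, giving x* = 452·(1 - 0.339) = 299.
From dy/dt = 0: 0.00327·299 - 0.0775 = 0.0123z*, so z* = 0.9/0.0123 = 73.1.

x* ≈ 299, y* ≈ 40.3, z* ≈ 73.1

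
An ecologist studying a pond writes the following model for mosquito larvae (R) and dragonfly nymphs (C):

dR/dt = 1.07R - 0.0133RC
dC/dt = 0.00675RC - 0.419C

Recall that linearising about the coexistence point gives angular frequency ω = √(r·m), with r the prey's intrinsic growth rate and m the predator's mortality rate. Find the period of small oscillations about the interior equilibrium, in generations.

T ≈ 9.38 generations

Here r = 1.07 and m = 0.419, so r·m = 0.448.
ω = √0.448 = 0.67 per generation, hence T = 2π/ω ≈ 9.38 generations.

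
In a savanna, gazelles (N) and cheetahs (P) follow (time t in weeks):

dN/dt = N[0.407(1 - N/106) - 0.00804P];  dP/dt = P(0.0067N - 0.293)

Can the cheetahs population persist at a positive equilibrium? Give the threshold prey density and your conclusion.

The predator equation gives dP/dt > 0 only when N > 0.293/0.0067 = 43.7.
Without the predator, N → K = 106. Since 106 > 43.7, the predator can invade and persist.

Threshold N = 43.7; K > 43.7, so yes, the predator persists.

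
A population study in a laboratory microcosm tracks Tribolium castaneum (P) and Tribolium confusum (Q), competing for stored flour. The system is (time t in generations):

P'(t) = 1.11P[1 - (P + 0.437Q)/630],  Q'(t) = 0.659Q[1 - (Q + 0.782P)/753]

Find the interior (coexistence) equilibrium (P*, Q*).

P* ≈ 457, Q* ≈ 395

Setting both brackets to zero gives the nullclines P + 0.437Q = 630 and 0.782P + Q = 753.
Substituting Q = 753 - 0.782P into the first: P(1 - 0.437·0.782) = 630 - 0.437·753.
So P* = 301/0.658 = 457, and then Q* = 753 - 0.782·457 = 395.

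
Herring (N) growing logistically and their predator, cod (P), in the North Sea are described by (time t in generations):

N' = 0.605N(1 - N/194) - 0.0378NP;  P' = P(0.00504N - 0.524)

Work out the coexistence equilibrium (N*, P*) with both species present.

N* ≈ 104, P* ≈ 7.43

From dP/dt = 0 with P > 0: 0.00504N* = 0.524, so N* = 104.
Substitute into dN/dt = 0: 0.605(1 - 104/194) = 0.0378P*.
The bracket is 0.464, giving P* = 0.281/0.0378 = 7.43.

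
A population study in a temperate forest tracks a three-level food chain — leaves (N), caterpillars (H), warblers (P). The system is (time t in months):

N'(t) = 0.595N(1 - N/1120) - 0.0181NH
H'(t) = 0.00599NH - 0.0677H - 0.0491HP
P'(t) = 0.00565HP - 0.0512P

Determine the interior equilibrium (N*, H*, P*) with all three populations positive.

N* ≈ 811, H* ≈ 9.06, P* ≈ 97.6

From dP/dt = 0: 0.00565H* = 0.0512, so H* = 9.06.
From dN/dt = 0: 0.595(1 - N*/1120) = 0.0181·9.06, giving N* = 1120·(1 - 0.276) = 811.
From dH/dt = 0: 0.00599·811 - 0.0677 = 0.0491P*, so P* = 4.79/0.0491 = 97.6.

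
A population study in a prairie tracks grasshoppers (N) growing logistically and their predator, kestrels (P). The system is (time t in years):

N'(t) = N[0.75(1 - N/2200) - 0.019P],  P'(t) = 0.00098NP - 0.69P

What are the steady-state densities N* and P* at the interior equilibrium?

From dP/dt = 0 with P > 0: 0.00098N* = 0.69, so N* = 704.
Substitute into dN/dt = 0: 0.75(1 - 704/2200) = 0.019P*.
The bracket is 0.68, giving P* = 0.51/0.019 = 26.8.

N* ≈ 704, P* ≈ 26.8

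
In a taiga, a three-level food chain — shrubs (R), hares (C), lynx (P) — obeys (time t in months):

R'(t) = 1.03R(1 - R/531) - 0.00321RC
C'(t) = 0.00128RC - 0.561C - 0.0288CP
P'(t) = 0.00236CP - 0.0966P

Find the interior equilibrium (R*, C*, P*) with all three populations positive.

R* ≈ 463, C* ≈ 40.9, P* ≈ 1.11

From dP/dt = 0: 0.00236C* = 0.0966, so C* = 40.9.
From dR/dt = 0: 1.03(1 - R*/531) = 0.00321·40.9, giving R* = 531·(1 - 0.128) = 463.
From dC/dt = 0: 0.00128·463 - 0.561 = 0.0288P*, so P* = 0.032/0.0288 = 1.11.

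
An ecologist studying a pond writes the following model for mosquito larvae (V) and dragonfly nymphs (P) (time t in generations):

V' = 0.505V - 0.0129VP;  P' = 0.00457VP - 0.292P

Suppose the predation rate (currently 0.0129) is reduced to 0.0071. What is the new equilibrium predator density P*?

P* ≈ 71.1

At the interior fixed point, setting dV/dt = 0 with V > 0 fixes P* = (prey growth rate)/(VP coefficient) — independent of the other coefficients.
With the change, P* = 0.505/0.0071 = 71.1; it rises from 39.1.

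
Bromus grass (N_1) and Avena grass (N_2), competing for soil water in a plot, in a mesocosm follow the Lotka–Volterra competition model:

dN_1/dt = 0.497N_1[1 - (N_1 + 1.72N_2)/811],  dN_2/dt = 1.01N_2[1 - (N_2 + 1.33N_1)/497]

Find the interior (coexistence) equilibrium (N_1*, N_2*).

N_1* ≈ 34, N_2* ≈ 452

Setting both brackets to zero gives the nullclines N_1 + 1.72N_2 = 811 and 1.33N_1 + N_2 = 497.
Substituting N_2 = 497 - 1.33N_1 into the first: N_1(1 - 1.72·1.33) = 811 - 1.72·497.
So N_1* = -43.8/-1.29 = 34, and then N_2* = 497 - 1.33·34 = 452.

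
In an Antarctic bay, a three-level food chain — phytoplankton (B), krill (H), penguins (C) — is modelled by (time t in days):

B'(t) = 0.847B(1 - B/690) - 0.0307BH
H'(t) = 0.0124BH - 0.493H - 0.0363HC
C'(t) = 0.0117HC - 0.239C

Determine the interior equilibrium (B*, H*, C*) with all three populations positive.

From dC/dt = 0: 0.0117H* = 0.239, so H* = 20.4.
From dB/dt = 0: 0.847(1 - B*/690) = 0.0307·20.4, giving B* = 690·(1 - 0.74) = 179.
From dH/dt = 0: 0.0124·179 - 0.493 = 0.0363C*, so C* = 1.73/0.0363 = 47.6.

B* ≈ 179, H* ≈ 20.4, C* ≈ 47.6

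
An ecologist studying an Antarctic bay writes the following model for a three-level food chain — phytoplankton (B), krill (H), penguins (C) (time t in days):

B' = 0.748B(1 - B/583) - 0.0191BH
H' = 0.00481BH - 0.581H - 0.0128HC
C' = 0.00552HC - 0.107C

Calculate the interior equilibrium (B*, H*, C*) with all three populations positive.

B* ≈ 294, H* ≈ 19.4, C* ≈ 65.3

From dC/dt = 0: 0.00552H* = 0.107, so H* = 19.4.
From dB/dt = 0: 0.748(1 - B*/583) = 0.0191·19.4, giving B* = 583·(1 - 0.495) = 294.
From dH/dt = 0: 0.00481·294 - 0.581 = 0.0128C*, so C* = 0.835/0.0128 = 65.3.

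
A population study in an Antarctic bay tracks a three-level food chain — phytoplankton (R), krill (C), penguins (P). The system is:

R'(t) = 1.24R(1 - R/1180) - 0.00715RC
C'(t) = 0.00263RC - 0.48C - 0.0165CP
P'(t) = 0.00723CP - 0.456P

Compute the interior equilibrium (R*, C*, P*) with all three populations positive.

R* ≈ 751, C* ≈ 63.1, P* ≈ 90.6

From dP/dt = 0: 0.00723C* = 0.456, so C* = 63.1.
From dR/dt = 0: 1.24(1 - R*/1180) = 0.00715·63.1, giving R* = 1180·(1 - 0.364) = 751.
From dC/dt = 0: 0.00263·751 - 0.48 = 0.0165P*, so P* = 1.49/0.0165 = 90.6.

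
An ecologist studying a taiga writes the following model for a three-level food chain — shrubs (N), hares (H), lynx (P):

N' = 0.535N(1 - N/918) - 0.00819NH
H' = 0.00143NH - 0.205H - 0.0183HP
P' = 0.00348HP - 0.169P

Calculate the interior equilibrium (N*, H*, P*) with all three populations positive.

From dP/dt = 0: 0.00348H* = 0.169, so H* = 48.6.
From dN/dt = 0: 0.535(1 - N*/918) = 0.00819·48.6, giving N* = 918·(1 - 0.743) = 236.
From dH/dt = 0: 0.00143·236 - 0.205 = 0.0183P*, so P* = 0.132/0.0183 = 7.2.

N* ≈ 236, H* ≈ 48.6, P* ≈ 7.2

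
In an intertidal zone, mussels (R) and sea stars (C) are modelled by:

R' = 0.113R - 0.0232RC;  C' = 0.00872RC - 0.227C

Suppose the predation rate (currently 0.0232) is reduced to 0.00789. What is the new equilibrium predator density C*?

At the interior fixed point, setting dR/dt = 0 with R > 0 fixes C* = (prey growth rate)/(RC coefficient) — independent of the other coefficients.
With the change, C* = 0.113/0.00789 = 14.3; it rises from 4.87.

C* ≈ 14.3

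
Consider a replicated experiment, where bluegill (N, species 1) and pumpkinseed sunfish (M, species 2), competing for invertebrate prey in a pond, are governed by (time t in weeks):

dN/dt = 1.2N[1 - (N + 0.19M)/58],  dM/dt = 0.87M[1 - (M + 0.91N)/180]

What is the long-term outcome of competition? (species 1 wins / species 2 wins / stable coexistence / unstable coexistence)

stable coexistence

Compare the nullcline intercepts: K1/α12 = 58/0.19 = 305 > K2 = 180; K2/α21 = 180/0.91 = 198 > K1 = 58.
Since both inequalities hold, each species can invade when rare, so the interior equilibrium is stable.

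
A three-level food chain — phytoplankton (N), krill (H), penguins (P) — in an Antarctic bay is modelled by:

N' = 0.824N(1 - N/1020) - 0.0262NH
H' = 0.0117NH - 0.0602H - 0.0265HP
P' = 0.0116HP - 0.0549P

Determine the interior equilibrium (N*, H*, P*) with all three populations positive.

From dP/dt = 0: 0.0116H* = 0.0549, so H* = 4.73.
From dN/dt = 0: 0.824(1 - N*/1020) = 0.0262·4.73, giving N* = 1020·(1 - 0.15) = 867.
From dH/dt = 0: 0.0117·867 - 0.0602 = 0.0265P*, so P* = 10.1/0.0265 = 380.

N* ≈ 867, H* ≈ 4.73, P* ≈ 380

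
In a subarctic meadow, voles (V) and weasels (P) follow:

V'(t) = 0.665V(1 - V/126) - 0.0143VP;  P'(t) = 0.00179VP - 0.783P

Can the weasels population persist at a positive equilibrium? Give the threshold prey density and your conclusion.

Threshold V = 437; K < 437, so no, the predator goes extinct.

The predator equation gives dP/dt > 0 only when V > 0.783/0.00179 = 437.
Without the predator, V → K = 126. Since 126 < 437, the predator cannot invade.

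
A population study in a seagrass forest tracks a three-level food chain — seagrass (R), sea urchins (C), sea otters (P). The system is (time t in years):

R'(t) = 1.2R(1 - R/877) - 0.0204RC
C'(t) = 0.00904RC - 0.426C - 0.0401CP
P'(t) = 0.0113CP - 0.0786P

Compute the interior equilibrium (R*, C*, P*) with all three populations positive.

R* ≈ 773, C* ≈ 6.96, P* ≈ 164

From dP/dt = 0: 0.0113C* = 0.0786, so C* = 6.96.
From dR/dt = 0: 1.2(1 - R*/877) = 0.0204·6.96, giving R* = 877·(1 - 0.118) = 773.
From dC/dt = 0: 0.00904·773 - 0.426 = 0.0401P*, so P* = 6.56/0.0401 = 164.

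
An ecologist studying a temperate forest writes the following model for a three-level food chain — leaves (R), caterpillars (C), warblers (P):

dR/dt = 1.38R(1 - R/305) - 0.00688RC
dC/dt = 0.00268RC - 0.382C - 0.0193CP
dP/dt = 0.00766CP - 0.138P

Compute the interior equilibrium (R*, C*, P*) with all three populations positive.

From dP/dt = 0: 0.00766C* = 0.138, so C* = 18.
From dR/dt = 0: 1.38(1 - R*/305) = 0.00688·18, giving R* = 305·(1 - 0.0898) = 278.
From dC/dt = 0: 0.00268·278 - 0.382 = 0.0193P*, so P* = 0.362/0.0193 = 18.8.

R* ≈ 278, C* ≈ 18, P* ≈ 18.8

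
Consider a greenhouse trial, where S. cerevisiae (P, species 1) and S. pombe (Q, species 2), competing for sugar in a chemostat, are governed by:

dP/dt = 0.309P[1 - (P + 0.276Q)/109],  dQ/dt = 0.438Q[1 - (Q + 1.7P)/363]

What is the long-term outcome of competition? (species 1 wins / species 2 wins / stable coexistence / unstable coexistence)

Compare the nullcline intercepts: K1/α12 = 109/0.276 = 395 > K2 = 363; K2/α21 = 363/1.7 = 214 > K1 = 109.
Since both inequalities hold, each species can invade when rare, so the interior equilibrium is stable.

stable coexistence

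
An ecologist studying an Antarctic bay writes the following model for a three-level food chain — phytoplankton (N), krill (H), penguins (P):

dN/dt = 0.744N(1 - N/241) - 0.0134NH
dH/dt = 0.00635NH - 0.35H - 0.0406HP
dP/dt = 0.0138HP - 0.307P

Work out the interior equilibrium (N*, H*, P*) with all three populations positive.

From dP/dt = 0: 0.0138H* = 0.307, so H* = 22.2.
From dN/dt = 0: 0.744(1 - N*/241) = 0.0134·22.2, giving N* = 241·(1 - 0.401) = 144.
From dH/dt = 0: 0.00635·144 - 0.35 = 0.0406P*, so P* = 0.567/0.0406 = 14.

N* ≈ 144, H* ≈ 22.2, P* ≈ 14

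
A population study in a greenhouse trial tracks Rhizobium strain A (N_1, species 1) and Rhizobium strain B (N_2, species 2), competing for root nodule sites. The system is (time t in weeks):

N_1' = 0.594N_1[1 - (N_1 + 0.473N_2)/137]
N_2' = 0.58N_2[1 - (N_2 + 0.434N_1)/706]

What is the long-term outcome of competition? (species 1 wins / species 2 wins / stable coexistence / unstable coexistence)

Compare the nullcline intercepts: K1/α12 = 137/0.473 = 290 < K2 = 706; K2/α21 = 706/0.434 = 1630 > K1 = 137.
Since the inequalities point opposite ways, species 2 can invade but species 1 cannot.

species 2 excludes species 1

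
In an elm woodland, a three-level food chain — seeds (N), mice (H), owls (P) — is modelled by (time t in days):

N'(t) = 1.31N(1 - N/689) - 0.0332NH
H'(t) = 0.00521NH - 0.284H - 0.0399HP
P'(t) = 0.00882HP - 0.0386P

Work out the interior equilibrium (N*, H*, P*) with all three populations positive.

From dP/dt = 0: 0.00882H* = 0.0386, so H* = 4.38.
From dN/dt = 0: 1.31(1 - N*/689) = 0.0332·4.38, giving N* = 689·(1 - 0.111) = 613.
From dH/dt = 0: 0.00521·613 - 0.284 = 0.0399P*, so P* = 2.91/0.0399 = 72.9.

N* ≈ 613, H* ≈ 4.38, P* ≈ 72.9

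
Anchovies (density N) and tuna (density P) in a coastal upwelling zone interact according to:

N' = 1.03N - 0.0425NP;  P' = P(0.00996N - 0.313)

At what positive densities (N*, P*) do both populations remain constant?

N* ≈ 31.4, P* ≈ 24.2

Set dP/dt = 0 with P > 0: 0.00996N - 0.313 = 0, so N* = 0.313/0.00996 = 31.4.
Set dN/dt = 0 with N > 0: 1.03 - 0.0425P = 0, so P* = 1.03/0.0425 = 24.2.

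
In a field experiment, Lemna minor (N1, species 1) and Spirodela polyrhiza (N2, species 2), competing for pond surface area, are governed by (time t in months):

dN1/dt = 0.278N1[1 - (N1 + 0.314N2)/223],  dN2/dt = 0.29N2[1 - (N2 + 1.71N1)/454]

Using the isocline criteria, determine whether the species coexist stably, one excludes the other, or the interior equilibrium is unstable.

stable coexistence

Compare the nullcline intercepts: K1/α12 = 223/0.314 = 710 > K2 = 454; K2/α21 = 454/1.71 = 265 > K1 = 223.
Since both inequalities hold, each species can invade when rare, so the interior equilibrium is stable.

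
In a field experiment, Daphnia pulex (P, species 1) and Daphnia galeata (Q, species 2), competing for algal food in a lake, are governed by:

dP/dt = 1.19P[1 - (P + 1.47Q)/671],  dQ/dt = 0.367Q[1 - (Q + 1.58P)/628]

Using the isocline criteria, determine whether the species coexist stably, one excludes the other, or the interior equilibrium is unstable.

unstable coexistence (outcome depends on initial conditions)

Compare the nullcline intercepts: K1/α12 = 671/1.47 = 456 < K2 = 628; K2/α21 = 628/1.58 = 397 < K1 = 671.
Since both are reversed, neither can invade when rare; the interior point is a saddle.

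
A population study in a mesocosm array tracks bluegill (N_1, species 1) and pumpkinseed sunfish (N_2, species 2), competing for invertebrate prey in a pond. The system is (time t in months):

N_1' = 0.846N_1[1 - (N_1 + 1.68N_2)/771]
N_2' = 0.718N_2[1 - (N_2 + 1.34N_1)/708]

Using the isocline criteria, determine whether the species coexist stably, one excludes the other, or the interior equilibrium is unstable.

unstable coexistence (outcome depends on initial conditions)

Compare the nullcline intercepts: K1/α12 = 771/1.68 = 459 < K2 = 708; K2/α21 = 708/1.34 = 528 < K1 = 771.
Since both are reversed, neither can invade when rare; the interior point is a saddle.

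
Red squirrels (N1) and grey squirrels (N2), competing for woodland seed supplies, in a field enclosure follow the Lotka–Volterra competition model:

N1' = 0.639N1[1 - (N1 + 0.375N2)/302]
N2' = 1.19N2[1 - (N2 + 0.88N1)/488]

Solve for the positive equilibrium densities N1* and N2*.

Setting both brackets to zero gives the nullclines N1 + 0.375N2 = 302 and 0.88N1 + N2 = 488.
Substituting N2 = 488 - 0.88N1 into the first: N1(1 - 0.375·0.88) = 302 - 0.375·488.
So N1* = 119/0.67 = 178, and then N2* = 488 - 0.88·178 = 332.

N1* ≈ 178, N2* ≈ 332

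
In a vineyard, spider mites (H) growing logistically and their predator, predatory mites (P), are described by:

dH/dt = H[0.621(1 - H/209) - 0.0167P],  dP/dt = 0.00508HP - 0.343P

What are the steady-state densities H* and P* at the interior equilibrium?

H* ≈ 67.5, P* ≈ 25.2

From dP/dt = 0 with P > 0: 0.00508H* = 0.343, so H* = 67.5.
Substitute into dH/dt = 0: 0.621(1 - 67.5/209) = 0.0167P*.
The bracket is 0.677, giving P* = 0.42/0.0167 = 25.2.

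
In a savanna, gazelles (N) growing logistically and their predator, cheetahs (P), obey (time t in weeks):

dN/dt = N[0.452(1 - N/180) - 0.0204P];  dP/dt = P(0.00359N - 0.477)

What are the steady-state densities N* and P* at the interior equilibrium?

From dP/dt = 0 with P > 0: 0.00359N* = 0.477, so N* = 133.
Substitute into dN/dt = 0: 0.452(1 - 133/180) = 0.0204P*.
The bracket is 0.262, giving P* = 0.118/0.0204 = 5.8.

N* ≈ 133, P* ≈ 5.8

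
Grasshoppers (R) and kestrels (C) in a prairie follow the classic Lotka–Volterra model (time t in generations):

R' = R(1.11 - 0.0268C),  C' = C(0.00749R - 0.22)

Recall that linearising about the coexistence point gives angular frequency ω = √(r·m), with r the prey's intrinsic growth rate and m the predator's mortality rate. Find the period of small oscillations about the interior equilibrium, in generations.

T ≈ 12.7 generations

Here r = 1.11 and m = 0.22, so r·m = 0.244.
ω = √0.244 = 0.494 per generation, hence T = 2π/ω ≈ 12.7 generations.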